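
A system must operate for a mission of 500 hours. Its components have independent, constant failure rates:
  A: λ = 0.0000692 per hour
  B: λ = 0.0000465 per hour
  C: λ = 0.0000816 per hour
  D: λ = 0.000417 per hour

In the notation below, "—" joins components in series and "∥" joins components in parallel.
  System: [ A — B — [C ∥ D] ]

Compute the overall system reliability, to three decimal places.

R(A) = exp(−0.0000692 × 500) = 0.96599
R(B) = exp(−0.0000465 × 500) = 0.97702
R(C) = exp(−0.0000816 × 500) = 0.96002
R(D) = exp(−0.000417 × 500) = 0.81180
Parallel (C and D): 1 − (1 − 0.96002)(1 − 0.81180) = 0.99248
Series (A, B, and [0.99248]): 0.96599 × 0.97702 × 0.99248 = 0.937

0.937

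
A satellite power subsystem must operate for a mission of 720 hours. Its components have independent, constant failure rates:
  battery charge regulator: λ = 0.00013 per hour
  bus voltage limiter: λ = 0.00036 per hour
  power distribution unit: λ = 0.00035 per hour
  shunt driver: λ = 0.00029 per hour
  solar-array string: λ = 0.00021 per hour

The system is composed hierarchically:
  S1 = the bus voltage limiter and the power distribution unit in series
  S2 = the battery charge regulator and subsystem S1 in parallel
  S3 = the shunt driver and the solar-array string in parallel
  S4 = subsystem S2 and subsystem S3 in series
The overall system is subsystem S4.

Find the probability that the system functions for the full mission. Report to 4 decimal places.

0.9387

R(battery charge regulator) = exp(−0.00013 × 720) = 0.910647
R(bus voltage limiter) = exp(−0.00036 × 720) = 0.771669
R(power distribution unit) = exp(−0.00035 × 720) = 0.777245
R(shunt driver) = exp(−0.00029 × 720) = 0.811558
R(solar-array string) = exp(−0.00021 × 720) = 0.859676
Series (bus voltage limiter and power distribution unit): 0.771669 × 0.777245 = 0.599776
Parallel (battery charge regulator and [0.599776]): 1 − (1 − 0.910647)(1 − 0.599776) = 0.964239
Parallel (shunt driver and solar-array string): 1 − (1 − 0.811558)(1 − 0.859676) = 0.973557
Series ([0.964239] and [0.973557]): 0.964239 × 0.973557 = 0.9387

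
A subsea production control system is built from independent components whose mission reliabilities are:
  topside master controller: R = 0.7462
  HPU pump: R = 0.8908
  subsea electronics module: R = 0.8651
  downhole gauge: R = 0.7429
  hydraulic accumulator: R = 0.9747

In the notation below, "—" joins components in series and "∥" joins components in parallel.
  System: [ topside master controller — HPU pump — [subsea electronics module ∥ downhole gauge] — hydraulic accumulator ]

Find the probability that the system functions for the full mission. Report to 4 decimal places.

Parallel (subsea electronics module and downhole gauge): 1 − (1 − 0.865100)(1 − 0.742900) = 0.965317
Series (topside master controller, HPU pump, [0.965317], and hydraulic accumulator): 0.746200 × 0.890800 × 0.965317 × 0.974700 = 0.6254

0.6254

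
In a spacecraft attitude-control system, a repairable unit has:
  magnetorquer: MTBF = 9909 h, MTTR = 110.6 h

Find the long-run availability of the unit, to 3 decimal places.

0.989

A(magnetorquer) = MTBF/(MTBF+MTTR) = 9909/(9909+110.6) = 0.989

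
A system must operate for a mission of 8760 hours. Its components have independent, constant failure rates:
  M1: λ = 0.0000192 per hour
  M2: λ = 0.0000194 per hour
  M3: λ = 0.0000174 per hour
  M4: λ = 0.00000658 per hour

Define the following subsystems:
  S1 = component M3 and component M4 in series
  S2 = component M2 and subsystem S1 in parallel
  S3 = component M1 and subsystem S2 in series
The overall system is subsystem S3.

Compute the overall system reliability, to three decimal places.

R(M1) = exp(−0.0000192 × 8760) = 0.84519
R(M2) = exp(−0.0000194 × 8760) = 0.84371
R(M3) = exp(−0.0000174 × 8760) = 0.85862
R(M4) = exp(−0.00000658 × 8760) = 0.94399
Series (M3 and M4): 0.85862 × 0.94399 = 0.81053
Parallel (M2 and [0.81053]): 1 − (1 − 0.84371)(1 − 0.81053) = 0.97039
Series (M1 and [0.97039]): 0.84519 × 0.97039 = 0.820

0.820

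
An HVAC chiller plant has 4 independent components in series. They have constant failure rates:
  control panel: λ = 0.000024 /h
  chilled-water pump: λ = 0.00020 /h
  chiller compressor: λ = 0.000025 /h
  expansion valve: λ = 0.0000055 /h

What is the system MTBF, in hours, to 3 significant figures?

3930

Series of exponential components: λ_sys = Σ λ_i
λ_sys = 0.000024 + 0.00020 + 0.000025 + 0.0000055 = 2.5450e-04 /h
MTBF = 1 / λ_sys = 3930 h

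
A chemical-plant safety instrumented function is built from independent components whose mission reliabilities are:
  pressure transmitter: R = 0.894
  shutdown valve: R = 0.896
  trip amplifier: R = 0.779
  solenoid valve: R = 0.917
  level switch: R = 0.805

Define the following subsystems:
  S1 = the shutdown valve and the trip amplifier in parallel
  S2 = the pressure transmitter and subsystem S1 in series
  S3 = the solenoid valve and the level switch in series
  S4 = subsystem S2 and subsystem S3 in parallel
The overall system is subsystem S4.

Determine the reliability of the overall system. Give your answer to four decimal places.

0.9669

Parallel (shutdown valve and trip amplifier): 1 − (1 − 0.896000)(1 − 0.779000) = 0.977016
Series (pressure transmitter and [0.977016]): 0.894000 × 0.977016 = 0.873452
Series (solenoid valve and level switch): 0.917000 × 0.805000 = 0.738185
Parallel ([0.873452] and [0.738185]): 1 − (1 − 0.873452)(1 − 0.738185) = 0.9669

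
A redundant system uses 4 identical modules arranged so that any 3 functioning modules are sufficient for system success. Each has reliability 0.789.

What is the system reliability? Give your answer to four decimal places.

0.8021

R = Σ_{i=3}^{4} C(4,i) p^i (1−p)^{4−i} with p = 0.789
C(4,3)·0.789^3·0.211^1 = 0.414547
C(4,4)·0.789^4·0.211^0 = 0.387532
Sum = 0.8021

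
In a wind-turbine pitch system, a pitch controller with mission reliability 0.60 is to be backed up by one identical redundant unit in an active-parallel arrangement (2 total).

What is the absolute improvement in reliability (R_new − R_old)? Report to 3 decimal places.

0.240

R_before = 0.60
R_after = 1 − (1 − 0.60)^2 = 0.840
ΔR = 0.840 − 0.60 = 0.240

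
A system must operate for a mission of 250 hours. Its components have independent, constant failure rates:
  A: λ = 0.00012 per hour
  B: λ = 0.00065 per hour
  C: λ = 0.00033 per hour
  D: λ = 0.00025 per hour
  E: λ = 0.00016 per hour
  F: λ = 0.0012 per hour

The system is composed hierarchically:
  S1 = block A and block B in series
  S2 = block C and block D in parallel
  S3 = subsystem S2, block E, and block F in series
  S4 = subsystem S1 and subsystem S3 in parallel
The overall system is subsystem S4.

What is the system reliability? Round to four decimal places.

R(A) = exp(−0.00012 × 250) = 0.970446
R(B) = exp(−0.00065 × 250) = 0.850016
R(C) = exp(−0.00033 × 250) = 0.920811
R(D) = exp(−0.00025 × 250) = 0.939413
R(E) = exp(−0.00016 × 250) = 0.960789
R(F) = exp(−0.0012 × 250) = 0.740818
Series (A and B): 0.970446 × 0.850016 = 0.824895
Parallel (C and D): 1 − (1 − 0.920811)(1 − 0.939413) = 0.995202
Series ([0.995202], E, and F): 0.995202 × 0.960789 × 0.740818 = 0.708355
Parallel ([0.824895] and [0.708355]): 1 − (1 − 0.824895)(1 − 0.708355) = 0.9489

0.9489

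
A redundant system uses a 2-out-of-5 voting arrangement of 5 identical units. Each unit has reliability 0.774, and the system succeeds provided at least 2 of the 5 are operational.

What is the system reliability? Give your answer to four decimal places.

0.9893

R = Σ_{i=2}^{5} C(5,i) p^i (1−p)^{5−i} with p = 0.774
C(5,2)·0.774^2·0.226^3 = 0.069152
C(5,3)·0.774^3·0.226^2 = 0.236832
C(5,4)·0.774^4·0.226^1 = 0.405548
C(5,5)·0.774^5·0.226^0 = 0.277782
Sum = 0.9893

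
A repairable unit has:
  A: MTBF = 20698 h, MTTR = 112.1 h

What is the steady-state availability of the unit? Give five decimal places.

A(A) = MTBF/(MTBF+MTTR) = 20698/(20698+112.1) = 0.99461

0.99461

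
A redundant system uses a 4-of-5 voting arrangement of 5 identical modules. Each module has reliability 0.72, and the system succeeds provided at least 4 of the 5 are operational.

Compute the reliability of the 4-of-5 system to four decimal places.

0.5697

R = Σ_{i=4}^{5} C(5,i) p^i (1−p)^{5−i} with p = 0.72
C(5,4)·0.72^4·0.28^1 = 0.376234
C(5,5)·0.72^5·0.28^0 = 0.193492
Sum = 0.5697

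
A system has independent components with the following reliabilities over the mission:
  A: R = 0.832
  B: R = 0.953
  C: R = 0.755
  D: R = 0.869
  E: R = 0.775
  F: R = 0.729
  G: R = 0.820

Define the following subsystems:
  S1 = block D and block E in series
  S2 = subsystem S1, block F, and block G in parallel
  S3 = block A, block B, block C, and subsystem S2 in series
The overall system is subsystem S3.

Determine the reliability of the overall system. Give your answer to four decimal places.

Series (D and E): 0.869000 × 0.775000 = 0.673475
Parallel ([0.673475], F, and G): 1 − (1 − 0.673475)(1 − 0.729000)(1 − 0.820000) = 0.984072
Series (A, B, C, and [0.984072]): 0.832000 × 0.953000 × 0.755000 × 0.984072 = 0.5891

0.5891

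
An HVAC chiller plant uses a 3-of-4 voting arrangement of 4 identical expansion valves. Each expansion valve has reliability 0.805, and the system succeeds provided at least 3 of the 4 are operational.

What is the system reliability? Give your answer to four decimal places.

R = Σ_{i=3}^{4} C(4,i) p^i (1−p)^{4−i} with p = 0.805
C(4,3)·0.805^3·0.195^1 = 0.406895
C(4,4)·0.805^4·0.195^0 = 0.419936
Sum = 0.8268

0.8268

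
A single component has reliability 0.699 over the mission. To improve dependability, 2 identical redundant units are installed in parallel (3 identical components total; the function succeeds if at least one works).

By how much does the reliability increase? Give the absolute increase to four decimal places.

R_before = 0.699
R_after = 1 − (1 − 0.699)^3 = 0.9727
ΔR = 0.9727 − 0.699 = 0.2737

0.2737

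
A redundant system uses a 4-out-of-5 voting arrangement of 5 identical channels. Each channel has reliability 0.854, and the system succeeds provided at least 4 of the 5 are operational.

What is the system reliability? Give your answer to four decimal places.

R = Σ_{i=4}^{5} C(5,i) p^i (1−p)^{5−i} with p = 0.854
C(5,4)·0.854^4·0.146^1 = 0.388288
C(5,5)·0.854^5·0.146^0 = 0.454244
Sum = 0.8425

0.8425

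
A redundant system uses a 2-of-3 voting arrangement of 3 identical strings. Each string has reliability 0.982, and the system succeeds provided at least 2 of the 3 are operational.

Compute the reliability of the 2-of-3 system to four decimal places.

0.9990

R = Σ_{i=2}^{3} C(3,i) p^i (1−p)^{3−i} with p = 0.982
C(3,2)·0.982^2·0.018^1 = 0.052073
C(3,3)·0.982^3·0.018^0 = 0.946966
Sum = 0.9990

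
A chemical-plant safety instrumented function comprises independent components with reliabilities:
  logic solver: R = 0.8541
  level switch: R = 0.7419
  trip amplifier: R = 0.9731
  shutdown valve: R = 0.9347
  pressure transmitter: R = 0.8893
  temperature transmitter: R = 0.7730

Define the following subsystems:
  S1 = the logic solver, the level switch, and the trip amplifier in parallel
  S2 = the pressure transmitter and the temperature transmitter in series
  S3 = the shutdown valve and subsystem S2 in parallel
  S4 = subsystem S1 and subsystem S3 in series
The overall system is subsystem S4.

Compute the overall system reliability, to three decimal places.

0.979

Parallel (logic solver, level switch, and trip amplifier): 1 − (1 − 0.85410)(1 − 0.74190)(1 − 0.97310) = 0.99899
Series (pressure transmitter and temperature transmitter): 0.88930 × 0.77300 = 0.68743
Parallel (shutdown valve and [0.68743]): 1 − (1 − 0.93470)(1 − 0.68743) = 0.97959
Series ([0.99899] and [0.97959]): 0.99899 × 0.97959 = 0.979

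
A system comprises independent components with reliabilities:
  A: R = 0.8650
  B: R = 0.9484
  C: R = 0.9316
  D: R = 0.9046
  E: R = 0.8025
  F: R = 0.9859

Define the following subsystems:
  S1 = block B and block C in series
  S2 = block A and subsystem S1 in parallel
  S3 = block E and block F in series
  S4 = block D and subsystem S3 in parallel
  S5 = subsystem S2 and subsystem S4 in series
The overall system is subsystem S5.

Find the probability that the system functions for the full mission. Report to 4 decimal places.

Series (B and C): 0.948400 × 0.931600 = 0.883529
Parallel (A and [0.883529]): 1 − (1 − 0.865000)(1 − 0.883529) = 0.984276
Series (E and F): 0.802500 × 0.985900 = 0.791185
Parallel (D and [0.791185]): 1 − (1 − 0.904600)(1 − 0.791185) = 0.980079
Series ([0.984276] and [0.980079]): 0.984276 × 0.980079 = 0.9647

0.9647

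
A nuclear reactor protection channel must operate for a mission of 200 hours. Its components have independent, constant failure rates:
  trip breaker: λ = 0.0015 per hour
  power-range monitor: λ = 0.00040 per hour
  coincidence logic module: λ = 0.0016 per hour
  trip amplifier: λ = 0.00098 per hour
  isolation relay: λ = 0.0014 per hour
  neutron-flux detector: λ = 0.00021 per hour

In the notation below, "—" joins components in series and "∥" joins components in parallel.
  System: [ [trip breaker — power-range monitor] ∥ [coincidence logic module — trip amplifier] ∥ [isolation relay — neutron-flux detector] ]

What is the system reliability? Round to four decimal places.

R(trip breaker) = exp(−0.0015 × 200) = 0.740818
R(power-range monitor) = exp(−0.00040 × 200) = 0.923116
R(coincidence logic module) = exp(−0.0016 × 200) = 0.726149
R(trip amplifier) = exp(−0.00098 × 200) = 0.822012
R(isolation relay) = exp(−0.0014 × 200) = 0.755784
R(neutron-flux detector) = exp(−0.00021 × 200) = 0.958870
Series (trip breaker and power-range monitor): 0.740818 × 0.923116 = 0.683861
Series (coincidence logic module and trip amplifier): 0.726149 × 0.822012 = 0.596903
Series (isolation relay and neutron-flux detector): 0.755784 × 0.958870 = 0.724699
Parallel ([0.683861], [0.596903], and [0.724699]): 1 − (1 − 0.683861)(1 − 0.596903)(1 − 0.724699) = 0.9649

0.9649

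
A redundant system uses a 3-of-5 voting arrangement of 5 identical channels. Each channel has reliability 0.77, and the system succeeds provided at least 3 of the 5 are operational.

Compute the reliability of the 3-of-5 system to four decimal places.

0.9164

R = Σ_{i=3}^{5} C(5,i) p^i (1−p)^{5−i} with p = 0.77
C(5,3)·0.77^3·0.23^2 = 0.241506
C(5,4)·0.77^4·0.23^1 = 0.404260
C(5,5)·0.77^5·0.23^0 = 0.270678
Sum = 0.9164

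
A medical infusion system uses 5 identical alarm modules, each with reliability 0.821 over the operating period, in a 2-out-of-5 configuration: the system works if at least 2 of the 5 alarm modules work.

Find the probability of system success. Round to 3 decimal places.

R = Σ_{i=2}^{5} C(5,i) p^i (1−p)^{5−i} with p = 0.821
C(5,2)·0.821^2·0.179^3 = 0.03866
C(5,3)·0.821^3·0.179^2 = 0.17731
C(5,4)·0.821^4·0.179^1 = 0.40663
C(5,5)·0.821^5·0.179^0 = 0.37301
Sum = 0.996

0.996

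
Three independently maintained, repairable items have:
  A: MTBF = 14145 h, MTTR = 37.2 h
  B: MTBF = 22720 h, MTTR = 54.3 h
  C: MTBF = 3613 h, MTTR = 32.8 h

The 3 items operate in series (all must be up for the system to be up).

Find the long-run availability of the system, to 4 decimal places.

A(A) = MTBF/(MTBF+MTTR) = 14145/(14145+37.2) = 0.997377
A(B) = MTBF/(MTBF+MTTR) = 22720/(22720+54.3) = 0.997616
A(C) = MTBF/(MTBF+MTTR) = 3613/(3613+32.8) = 0.991003
Series availability: 0.997377 × 0.997616 × 0.991003 = 0.9860

0.9860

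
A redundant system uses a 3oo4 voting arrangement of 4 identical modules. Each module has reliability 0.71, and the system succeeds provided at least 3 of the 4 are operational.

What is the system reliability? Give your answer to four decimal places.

0.6693

R = Σ_{i=3}^{4} C(4,i) p^i (1−p)^{4−i} with p = 0.71
C(4,3)·0.71^3·0.29^1 = 0.415177
C(4,4)·0.71^4·0.29^0 = 0.254117
Sum = 0.6693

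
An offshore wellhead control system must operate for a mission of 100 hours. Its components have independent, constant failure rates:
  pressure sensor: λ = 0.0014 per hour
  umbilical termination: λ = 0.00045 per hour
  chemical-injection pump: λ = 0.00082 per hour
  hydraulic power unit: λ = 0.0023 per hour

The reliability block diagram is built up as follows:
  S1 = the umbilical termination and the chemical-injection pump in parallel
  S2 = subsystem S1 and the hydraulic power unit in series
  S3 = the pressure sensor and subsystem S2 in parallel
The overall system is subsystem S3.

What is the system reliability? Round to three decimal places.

R(pressure sensor) = exp(−0.0014 × 100) = 0.86936
R(umbilical termination) = exp(−0.00045 × 100) = 0.95600
R(chemical-injection pump) = exp(−0.00082 × 100) = 0.92127
R(hydraulic power unit) = exp(−0.0023 × 100) = 0.79453
Parallel (umbilical termination and chemical-injection pump): 1 − (1 − 0.95600)(1 − 0.92127) = 0.99654
Series ([0.99654] and hydraulic power unit): 0.99654 × 0.79453 = 0.79178
Parallel (pressure sensor and [0.79178]): 1 − (1 − 0.86936)(1 − 0.79178) = 0.973

0.973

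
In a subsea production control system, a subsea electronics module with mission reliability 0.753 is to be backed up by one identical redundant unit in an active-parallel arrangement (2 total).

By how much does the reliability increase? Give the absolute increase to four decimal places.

R_before = 0.753
R_after = 1 − (1 − 0.753)^2 = 0.9390
ΔR = 0.9390 − 0.753 = 0.1860

0.1860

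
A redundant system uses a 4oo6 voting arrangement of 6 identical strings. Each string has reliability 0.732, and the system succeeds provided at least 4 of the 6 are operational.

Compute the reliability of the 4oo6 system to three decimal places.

0.801

R = Σ_{i=4}^{6} C(6,i) p^i (1−p)^{6−i} with p = 0.732
C(6,4)·0.732^4·0.268^2 = 0.30932
C(6,5)·0.732^5·0.268^1 = 0.33794
C(6,6)·0.732^6·0.268^0 = 0.15384
Sum = 0.801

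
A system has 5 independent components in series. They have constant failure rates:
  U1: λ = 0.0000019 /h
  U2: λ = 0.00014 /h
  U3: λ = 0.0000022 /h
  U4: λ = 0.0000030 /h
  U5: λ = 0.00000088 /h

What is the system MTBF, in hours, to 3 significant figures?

Series of exponential components: λ_sys = Σ λ_i
λ_sys = 0.0000019 + 0.00014 + 0.0000022 + 0.0000030 + 0.00000088 = 1.4798e-04 /h
MTBF = 1 / λ_sys = 6760 h

6760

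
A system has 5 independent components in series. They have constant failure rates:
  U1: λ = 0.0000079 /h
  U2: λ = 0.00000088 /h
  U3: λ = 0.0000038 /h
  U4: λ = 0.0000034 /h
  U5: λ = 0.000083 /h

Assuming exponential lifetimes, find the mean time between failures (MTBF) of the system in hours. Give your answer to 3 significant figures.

10100

Series of exponential components: λ_sys = Σ λ_i
λ_sys = 0.0000079 + 0.00000088 + 0.0000038 + 0.0000034 + 0.000083 = 9.8980e-05 /h
MTBF = 1 / λ_sys = 10100 h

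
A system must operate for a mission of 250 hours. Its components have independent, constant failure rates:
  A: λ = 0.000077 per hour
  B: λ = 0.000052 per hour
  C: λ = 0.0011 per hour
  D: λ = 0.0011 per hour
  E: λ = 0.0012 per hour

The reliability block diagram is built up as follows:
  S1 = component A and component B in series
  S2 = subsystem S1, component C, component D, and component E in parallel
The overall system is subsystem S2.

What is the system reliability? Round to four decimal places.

R(A) = exp(−0.000077 × 250) = 0.980934
R(B) = exp(−0.000052 × 250) = 0.987084
R(C) = exp(−0.0011 × 250) = 0.759572
R(D) = exp(−0.0011 × 250) = 0.759572
R(E) = exp(−0.0012 × 250) = 0.740818
Series (A and B): 0.980934 × 0.987084 = 0.968264
Parallel ([0.968264], C, D, and E): 1 − (1 − 0.968264)(1 − 0.759572)(1 − 0.759572)(1 − 0.740818) = 0.9995

0.9995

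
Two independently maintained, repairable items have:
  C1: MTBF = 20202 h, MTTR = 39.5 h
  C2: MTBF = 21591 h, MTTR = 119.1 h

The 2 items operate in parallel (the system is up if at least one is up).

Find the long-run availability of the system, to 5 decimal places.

A(C1) = MTBF/(MTBF+MTTR) = 20202/(20202+39.5) = 0.998049
A(C2) = MTBF/(MTBF+MTTR) = 21591/(21591+119.1) = 0.994514
Parallel availability: 1 − (1 − 0.998049)(1 − 0.994514) = 0.99999

0.99999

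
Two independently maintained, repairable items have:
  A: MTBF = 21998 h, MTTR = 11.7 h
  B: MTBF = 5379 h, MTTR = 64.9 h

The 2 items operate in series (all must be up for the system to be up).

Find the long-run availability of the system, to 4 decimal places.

0.9876

A(A) = MTBF/(MTBF+MTTR) = 21998/(21998+11.7) = 0.999468
A(B) = MTBF/(MTBF+MTTR) = 5379/(5379+64.9) = 0.988078
Series availability: 0.999468 × 0.988078 = 0.9876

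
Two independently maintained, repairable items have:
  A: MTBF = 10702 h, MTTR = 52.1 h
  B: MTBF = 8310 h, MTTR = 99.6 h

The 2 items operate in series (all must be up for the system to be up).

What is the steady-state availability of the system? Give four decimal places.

0.9834

A(A) = MTBF/(MTBF+MTTR) = 10702/(10702+52.1) = 0.995155
A(B) = MTBF/(MTBF+MTTR) = 8310/(8310+99.6) = 0.988156
Series availability: 0.995155 × 0.988156 = 0.9834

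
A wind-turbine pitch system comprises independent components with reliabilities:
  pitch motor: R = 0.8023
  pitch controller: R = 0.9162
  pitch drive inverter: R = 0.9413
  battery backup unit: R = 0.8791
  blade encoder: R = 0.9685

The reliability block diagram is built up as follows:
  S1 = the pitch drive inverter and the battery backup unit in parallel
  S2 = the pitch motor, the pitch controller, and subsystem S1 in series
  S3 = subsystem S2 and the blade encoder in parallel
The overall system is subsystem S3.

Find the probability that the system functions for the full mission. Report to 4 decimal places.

0.9915

Parallel (pitch drive inverter and battery backup unit): 1 − (1 − 0.941300)(1 − 0.879100) = 0.992903
Series (pitch motor, pitch controller, and [0.992903]): 0.802300 × 0.916200 × 0.992903 = 0.729850
Parallel ([0.729850] and blade encoder): 1 − (1 − 0.729850)(1 − 0.968500) = 0.9915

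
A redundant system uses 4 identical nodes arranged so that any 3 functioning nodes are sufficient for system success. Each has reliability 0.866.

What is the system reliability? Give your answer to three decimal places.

R = Σ_{i=3}^{4} C(4,i) p^i (1−p)^{4−i} with p = 0.866
C(4,3)·0.866^3·0.134^1 = 0.34811
C(4,4)·0.866^4·0.134^0 = 0.56243
Sum = 0.911

0.911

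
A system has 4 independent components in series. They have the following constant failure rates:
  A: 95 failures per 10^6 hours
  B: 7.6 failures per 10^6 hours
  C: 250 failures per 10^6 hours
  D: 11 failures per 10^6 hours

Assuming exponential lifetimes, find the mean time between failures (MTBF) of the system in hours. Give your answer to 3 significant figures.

Series of exponential components: λ_sys = Σ λ_i
λ_sys = 0.000095 + 0.0000076 + 0.00025 + 0.000011 = 3.6360e-04 /h
MTBF = 1 / λ_sys = 2750 h

2750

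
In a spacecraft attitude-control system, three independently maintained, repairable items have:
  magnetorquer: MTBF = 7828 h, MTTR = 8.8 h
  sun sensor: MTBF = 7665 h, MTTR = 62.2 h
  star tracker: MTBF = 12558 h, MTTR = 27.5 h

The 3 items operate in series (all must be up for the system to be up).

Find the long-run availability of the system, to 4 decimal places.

A(magnetorquer) = MTBF/(MTBF+MTTR) = 7828/(7828+8.8) = 0.998877
A(sun sensor) = MTBF/(MTBF+MTTR) = 7665/(7665+62.2) = 0.991951
A(star tracker) = MTBF/(MTBF+MTTR) = 12558/(12558+27.5) = 0.997815
Series availability: 0.998877 × 0.991951 × 0.997815 = 0.9887

0.9887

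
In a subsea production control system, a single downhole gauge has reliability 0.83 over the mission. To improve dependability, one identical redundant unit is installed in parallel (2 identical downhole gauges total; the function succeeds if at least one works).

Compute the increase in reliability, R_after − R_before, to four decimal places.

R_before = 0.83
R_after = 1 − (1 − 0.83)^2 = 0.9711
ΔR = 0.9711 − 0.83 = 0.1411

0.1411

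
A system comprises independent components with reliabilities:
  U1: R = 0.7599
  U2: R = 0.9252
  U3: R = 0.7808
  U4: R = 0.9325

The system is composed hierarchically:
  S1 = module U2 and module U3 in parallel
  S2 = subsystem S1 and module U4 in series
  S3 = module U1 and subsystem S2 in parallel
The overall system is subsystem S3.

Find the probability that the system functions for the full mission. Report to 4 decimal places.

0.9801

Parallel (U2 and U3): 1 − (1 − 0.925200)(1 − 0.780800) = 0.983604
Series ([0.983604] and U4): 0.983604 × 0.932500 = 0.917211
Parallel (U1 and [0.917211]): 1 − (1 − 0.759900)(1 − 0.917211) = 0.9801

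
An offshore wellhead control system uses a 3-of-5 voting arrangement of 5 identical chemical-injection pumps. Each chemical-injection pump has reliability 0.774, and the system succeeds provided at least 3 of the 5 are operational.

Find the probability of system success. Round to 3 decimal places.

R = Σ_{i=3}^{5} C(5,i) p^i (1−p)^{5−i} with p = 0.774
C(5,3)·0.774^3·0.226^2 = 0.23683
C(5,4)·0.774^4·0.226^1 = 0.40555
C(5,5)·0.774^5·0.226^0 = 0.27778
Sum = 0.920

0.920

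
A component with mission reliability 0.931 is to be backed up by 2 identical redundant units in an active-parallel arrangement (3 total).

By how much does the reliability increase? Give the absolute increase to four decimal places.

R_before = 0.931
R_after = 1 − (1 − 0.931)^3 = 0.9997
ΔR = 0.9997 − 0.931 = 0.0687

0.0687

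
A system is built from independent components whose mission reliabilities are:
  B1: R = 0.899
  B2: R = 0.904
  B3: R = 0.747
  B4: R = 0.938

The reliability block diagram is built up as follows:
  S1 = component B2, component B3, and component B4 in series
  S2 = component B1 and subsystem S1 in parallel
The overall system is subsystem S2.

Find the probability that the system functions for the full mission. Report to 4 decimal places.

Series (B2, B3, and B4): 0.904000 × 0.747000 × 0.938000 = 0.633420
Parallel (B1 and [0.633420]): 1 − (1 − 0.899000)(1 − 0.633420) = 0.9630

0.9630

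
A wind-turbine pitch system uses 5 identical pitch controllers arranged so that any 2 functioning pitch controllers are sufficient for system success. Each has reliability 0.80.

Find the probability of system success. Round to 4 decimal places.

R = Σ_{i=2}^{5} C(5,i) p^i (1−p)^{5−i} with p = 0.80
C(5,2)·0.80^2·0.20^3 = 0.051200
C(5,3)·0.80^3·0.20^2 = 0.204800
C(5,4)·0.80^4·0.20^1 = 0.409600
C(5,5)·0.80^5·0.20^0 = 0.327680
Sum = 0.9933

0.9933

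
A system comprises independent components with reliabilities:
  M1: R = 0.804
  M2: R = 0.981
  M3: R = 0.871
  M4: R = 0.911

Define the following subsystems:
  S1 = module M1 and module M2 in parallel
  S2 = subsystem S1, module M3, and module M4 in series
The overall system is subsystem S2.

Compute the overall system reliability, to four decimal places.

Parallel (M1 and M2): 1 − (1 − 0.804000)(1 − 0.981000) = 0.996276
Series ([0.996276], M3, and M4): 0.996276 × 0.871000 × 0.911000 = 0.7905

0.7905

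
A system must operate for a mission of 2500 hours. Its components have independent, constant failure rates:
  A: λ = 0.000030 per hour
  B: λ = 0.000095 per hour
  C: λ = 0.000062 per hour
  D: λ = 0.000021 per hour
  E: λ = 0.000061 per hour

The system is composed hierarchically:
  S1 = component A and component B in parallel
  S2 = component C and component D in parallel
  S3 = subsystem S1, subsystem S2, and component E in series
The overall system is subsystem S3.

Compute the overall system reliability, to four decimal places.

R(A) = exp(−0.000030 × 2500) = 0.927743
R(B) = exp(−0.000095 × 2500) = 0.788597
R(C) = exp(−0.000062 × 2500) = 0.856415
R(D) = exp(−0.000021 × 2500) = 0.948854
R(E) = exp(−0.000061 × 2500) = 0.858559
Parallel (A and B): 1 − (1 − 0.927743)(1 − 0.788597) = 0.984725
Parallel (C and D): 1 − (1 − 0.856415)(1 − 0.948854) = 0.992656
Series ([0.984725], [0.992656], and E): 0.984725 × 0.992656 × 0.858559 = 0.8392

0.8392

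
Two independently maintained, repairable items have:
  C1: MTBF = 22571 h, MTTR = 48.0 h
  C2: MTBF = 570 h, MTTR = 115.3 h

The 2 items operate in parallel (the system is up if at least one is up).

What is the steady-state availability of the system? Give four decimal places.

A(C1) = MTBF/(MTBF+MTTR) = 22571/(22571+48.0) = 0.997878
A(C2) = MTBF/(MTBF+MTTR) = 570/(570+115.3) = 0.831753
Parallel availability: 1 − (1 − 0.997878)(1 − 0.831753) = 0.9996

0.9996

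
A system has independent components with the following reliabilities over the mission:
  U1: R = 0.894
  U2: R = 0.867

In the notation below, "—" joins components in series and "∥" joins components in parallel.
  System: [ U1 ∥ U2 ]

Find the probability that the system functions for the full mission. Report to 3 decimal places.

0.986

Parallel (U1 and U2): 1 − (1 − 0.89400)(1 − 0.86700) = 0.986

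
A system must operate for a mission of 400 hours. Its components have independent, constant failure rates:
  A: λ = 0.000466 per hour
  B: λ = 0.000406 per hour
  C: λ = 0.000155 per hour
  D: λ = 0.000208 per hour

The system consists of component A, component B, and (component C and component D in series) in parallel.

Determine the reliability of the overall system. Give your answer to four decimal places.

0.9966

R(A) = exp(−0.000466 × 400) = 0.829942
R(B) = exp(−0.000406 × 400) = 0.850101
R(C) = exp(−0.000155 × 400) = 0.939883
R(D) = exp(−0.000208 × 400) = 0.920167
Series (C and D): 0.939883 × 0.920167 = 0.864849
Parallel (A, B, and [0.864849]): 1 − (1 − 0.829942)(1 − 0.850101)(1 − 0.864849) = 0.9966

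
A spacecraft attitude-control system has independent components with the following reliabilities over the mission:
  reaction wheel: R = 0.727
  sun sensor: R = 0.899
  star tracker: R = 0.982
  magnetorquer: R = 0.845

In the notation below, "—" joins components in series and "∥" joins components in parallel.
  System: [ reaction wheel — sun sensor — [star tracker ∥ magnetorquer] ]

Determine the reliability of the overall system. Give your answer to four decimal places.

0.6517

Parallel (star tracker and magnetorquer): 1 − (1 − 0.982000)(1 − 0.845000) = 0.997210
Series (reaction wheel, sun sensor, and [0.997210]): 0.727000 × 0.899000 × 0.997210 = 0.6517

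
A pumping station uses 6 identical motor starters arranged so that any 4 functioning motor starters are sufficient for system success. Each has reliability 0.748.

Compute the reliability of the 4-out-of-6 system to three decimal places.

0.827

R = Σ_{i=4}^{6} C(6,i) p^i (1−p)^{6−i} with p = 0.748
C(6,4)·0.748^4·0.252^2 = 0.29819
C(6,5)·0.748^5·0.252^1 = 0.35405
C(6,6)·0.748^6·0.252^0 = 0.17515
Sum = 0.827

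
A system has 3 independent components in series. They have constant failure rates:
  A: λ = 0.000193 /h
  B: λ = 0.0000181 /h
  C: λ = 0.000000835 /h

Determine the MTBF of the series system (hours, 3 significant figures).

4720

Series of exponential components: λ_sys = Σ λ_i
λ_sys = 0.000193 + 0.0000181 + 0.000000835 = 2.1194e-04 /h
MTBF = 1 / λ_sys = 4720 h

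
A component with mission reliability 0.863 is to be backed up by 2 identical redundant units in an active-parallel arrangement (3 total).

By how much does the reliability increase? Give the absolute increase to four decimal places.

R_before = 0.863
R_after = 1 − (1 − 0.863)^3 = 0.9974
ΔR = 0.9974 − 0.863 = 0.1344

0.1344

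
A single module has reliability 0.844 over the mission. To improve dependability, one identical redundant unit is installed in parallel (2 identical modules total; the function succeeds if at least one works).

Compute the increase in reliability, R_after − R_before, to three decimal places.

0.132

R_before = 0.844
R_after = 1 − (1 − 0.844)^2 = 0.976
ΔR = 0.976 − 0.844 = 0.132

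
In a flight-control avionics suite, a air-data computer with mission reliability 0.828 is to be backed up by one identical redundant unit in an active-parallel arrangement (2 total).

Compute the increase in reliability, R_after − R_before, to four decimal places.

0.1424

R_before = 0.828
R_after = 1 − (1 − 0.828)^2 = 0.9704
ΔR = 0.9704 − 0.828 = 0.1424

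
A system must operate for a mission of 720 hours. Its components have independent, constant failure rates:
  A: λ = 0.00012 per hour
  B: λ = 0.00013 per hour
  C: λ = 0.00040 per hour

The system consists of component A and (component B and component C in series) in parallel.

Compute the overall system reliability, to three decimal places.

0.974

R(A) = exp(−0.00012 × 720) = 0.91723
R(B) = exp(−0.00013 × 720) = 0.91065
R(C) = exp(−0.00040 × 720) = 0.74976
Series (B and C): 0.91065 × 0.74976 = 0.68277
Parallel (A and [0.68277]): 1 − (1 − 0.91723)(1 − 0.68277) = 0.974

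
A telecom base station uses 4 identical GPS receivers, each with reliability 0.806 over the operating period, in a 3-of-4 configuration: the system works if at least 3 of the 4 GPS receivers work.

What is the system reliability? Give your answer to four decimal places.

0.8283

R = Σ_{i=3}^{4} C(4,i) p^i (1−p)^{4−i} with p = 0.806
C(4,3)·0.806^3·0.194^1 = 0.406319
C(4,4)·0.806^4·0.194^0 = 0.422027
Sum = 0.8283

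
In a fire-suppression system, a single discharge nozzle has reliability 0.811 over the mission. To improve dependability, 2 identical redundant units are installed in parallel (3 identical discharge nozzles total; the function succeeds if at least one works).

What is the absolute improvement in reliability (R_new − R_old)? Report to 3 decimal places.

R_before = 0.811
R_after = 1 − (1 − 0.811)^3 = 0.993
ΔR = 0.993 − 0.811 = 0.182

0.182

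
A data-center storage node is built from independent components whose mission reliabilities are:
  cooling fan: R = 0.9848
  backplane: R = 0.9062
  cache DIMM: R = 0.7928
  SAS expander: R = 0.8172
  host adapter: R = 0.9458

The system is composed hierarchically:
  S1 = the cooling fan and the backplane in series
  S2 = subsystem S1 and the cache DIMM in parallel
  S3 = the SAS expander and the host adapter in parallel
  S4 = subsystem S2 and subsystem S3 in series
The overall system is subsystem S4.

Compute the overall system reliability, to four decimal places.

Series (cooling fan and backplane): 0.984800 × 0.906200 = 0.892426
Parallel ([0.892426] and cache DIMM): 1 − (1 − 0.892426)(1 − 0.792800) = 0.977711
Parallel (SAS expander and host adapter): 1 − (1 − 0.817200)(1 − 0.945800) = 0.990092
Series ([0.977711] and [0.990092]): 0.977711 × 0.990092 = 0.9680

0.9680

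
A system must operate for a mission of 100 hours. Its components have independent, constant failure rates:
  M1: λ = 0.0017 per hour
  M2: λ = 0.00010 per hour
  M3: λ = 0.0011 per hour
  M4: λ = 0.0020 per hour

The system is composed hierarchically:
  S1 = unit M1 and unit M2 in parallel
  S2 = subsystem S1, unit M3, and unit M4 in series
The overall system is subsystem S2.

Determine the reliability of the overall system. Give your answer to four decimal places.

R(M1) = exp(−0.0017 × 100) = 0.843665
R(M2) = exp(−0.00010 × 100) = 0.990050
R(M3) = exp(−0.0011 × 100) = 0.895834
R(M4) = exp(−0.0020 × 100) = 0.818731
Parallel (M1 and M2): 1 − (1 − 0.843665)(1 − 0.990050) = 0.998444
Series ([0.998444], M3, and M4): 0.998444 × 0.895834 × 0.818731 = 0.7323

0.7323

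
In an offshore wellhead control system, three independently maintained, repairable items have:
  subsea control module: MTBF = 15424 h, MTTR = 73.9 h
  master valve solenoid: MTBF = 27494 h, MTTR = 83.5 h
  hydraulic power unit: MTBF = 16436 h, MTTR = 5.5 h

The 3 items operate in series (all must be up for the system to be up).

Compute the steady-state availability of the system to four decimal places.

0.9919

A(subsea control module) = MTBF/(MTBF+MTTR) = 15424/(15424+73.9) = 0.995232
A(master valve solenoid) = MTBF/(MTBF+MTTR) = 27494/(27494+83.5) = 0.996972
A(hydraulic power unit) = MTBF/(MTBF+MTTR) = 16436/(16436+5.5) = 0.999665
Series availability: 0.995232 × 0.996972 × 0.999665 = 0.9919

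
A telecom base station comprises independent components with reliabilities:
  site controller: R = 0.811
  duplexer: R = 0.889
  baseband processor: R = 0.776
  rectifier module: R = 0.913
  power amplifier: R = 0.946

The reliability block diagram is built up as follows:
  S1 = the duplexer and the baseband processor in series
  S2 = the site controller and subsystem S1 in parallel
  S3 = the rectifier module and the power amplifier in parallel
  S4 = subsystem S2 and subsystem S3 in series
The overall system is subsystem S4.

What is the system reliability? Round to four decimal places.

0.9370

Series (duplexer and baseband processor): 0.889000 × 0.776000 = 0.689864
Parallel (site controller and [0.689864]): 1 − (1 − 0.811000)(1 − 0.689864) = 0.941384
Parallel (rectifier module and power amplifier): 1 − (1 − 0.913000)(1 − 0.946000) = 0.995302
Series ([0.941384] and [0.995302]): 0.941384 × 0.995302 = 0.9370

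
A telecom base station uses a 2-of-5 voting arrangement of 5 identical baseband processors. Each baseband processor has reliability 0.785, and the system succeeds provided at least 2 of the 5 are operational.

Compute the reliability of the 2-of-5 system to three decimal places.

0.991

R = Σ_{i=2}^{5} C(5,i) p^i (1−p)^{5−i} with p = 0.785
C(5,2)·0.785^2·0.215^3 = 0.06124
C(5,3)·0.785^3·0.215^2 = 0.22361
C(5,4)·0.785^4·0.215^1 = 0.40821
C(5,5)·0.785^5·0.215^0 = 0.29809
Sum = 0.991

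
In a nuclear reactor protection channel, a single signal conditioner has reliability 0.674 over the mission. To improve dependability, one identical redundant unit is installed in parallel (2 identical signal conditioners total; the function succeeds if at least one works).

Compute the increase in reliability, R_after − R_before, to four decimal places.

0.2197

R_before = 0.674
R_after = 1 − (1 − 0.674)^2 = 0.8937
ΔR = 0.8937 − 0.674 = 0.2197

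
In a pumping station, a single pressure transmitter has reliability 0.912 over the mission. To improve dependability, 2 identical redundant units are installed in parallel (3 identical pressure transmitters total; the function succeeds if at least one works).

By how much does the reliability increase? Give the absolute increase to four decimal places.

0.0873

R_before = 0.912
R_after = 1 − (1 − 0.912)^3 = 0.9993
ΔR = 0.9993 − 0.912 = 0.0873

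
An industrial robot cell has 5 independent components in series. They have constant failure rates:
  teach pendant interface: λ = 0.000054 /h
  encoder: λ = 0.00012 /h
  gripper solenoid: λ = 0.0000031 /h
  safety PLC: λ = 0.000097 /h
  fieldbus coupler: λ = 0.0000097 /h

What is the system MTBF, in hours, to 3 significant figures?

Series of exponential components: λ_sys = Σ λ_i
λ_sys = 0.000054 + 0.00012 + 0.0000031 + 0.000097 + 0.0000097 = 2.8380e-04 /h
MTBF = 1 / λ_sys = 3520 h

3520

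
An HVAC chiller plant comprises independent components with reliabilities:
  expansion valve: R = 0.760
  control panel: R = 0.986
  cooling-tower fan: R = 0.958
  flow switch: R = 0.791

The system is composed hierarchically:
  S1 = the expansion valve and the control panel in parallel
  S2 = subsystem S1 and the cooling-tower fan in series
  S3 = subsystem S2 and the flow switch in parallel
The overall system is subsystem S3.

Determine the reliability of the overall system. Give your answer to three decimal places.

0.991

Parallel (expansion valve and control panel): 1 − (1 − 0.76000)(1 − 0.98600) = 0.99664
Series ([0.99664] and cooling-tower fan): 0.99664 × 0.95800 = 0.95478
Parallel ([0.95478] and flow switch): 1 − (1 − 0.95478)(1 − 0.79100) = 0.991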